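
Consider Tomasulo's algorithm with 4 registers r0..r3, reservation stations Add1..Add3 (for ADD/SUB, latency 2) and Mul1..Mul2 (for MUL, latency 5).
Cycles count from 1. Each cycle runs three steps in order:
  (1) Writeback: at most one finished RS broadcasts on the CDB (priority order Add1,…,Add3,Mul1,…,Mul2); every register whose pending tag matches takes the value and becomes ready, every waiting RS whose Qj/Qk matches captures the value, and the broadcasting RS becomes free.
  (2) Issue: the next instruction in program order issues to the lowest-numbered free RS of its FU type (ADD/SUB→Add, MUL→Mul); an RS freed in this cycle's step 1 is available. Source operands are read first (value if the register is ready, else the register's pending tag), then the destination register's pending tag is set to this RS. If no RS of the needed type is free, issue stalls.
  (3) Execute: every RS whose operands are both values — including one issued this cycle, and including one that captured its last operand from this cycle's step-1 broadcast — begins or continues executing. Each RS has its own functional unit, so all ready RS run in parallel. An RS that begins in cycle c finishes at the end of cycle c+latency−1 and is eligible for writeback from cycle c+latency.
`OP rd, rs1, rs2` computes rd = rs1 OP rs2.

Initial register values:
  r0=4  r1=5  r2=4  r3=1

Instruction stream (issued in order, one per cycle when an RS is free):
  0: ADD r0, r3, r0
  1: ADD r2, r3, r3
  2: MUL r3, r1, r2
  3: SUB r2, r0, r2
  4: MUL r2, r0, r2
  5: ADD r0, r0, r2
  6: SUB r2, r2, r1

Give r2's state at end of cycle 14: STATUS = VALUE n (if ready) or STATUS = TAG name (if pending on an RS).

cycle 1: issue ADD r0<-Add1 // r0:Add1,r1:5,r2:4,r3:1
cycle 2: issue ADD r2<-Add2 // r0:Add1,r1:5,r2:Add2,r3:1
cycle 3: CDB Add1=5; issue MUL r3<-Mul1 // r0:5,r1:5,r2:Add2,r3:Mul1
cycle 4: CDB Add2=2; issue SUB r2<-Add1 // r0:5,r1:5,r2:Add1,r3:Mul1
cycle 5: issue MUL r2<-Mul2 // r0:5,r1:5,r2:Mul2,r3:Mul1
cycle 6: CDB Add1=3; issue ADD r0<-Add1 // r0:Add1,r1:5,r2:Mul2,r3:Mul1
cycle 7: issue SUB r2<-Add2 // r0:Add1,r1:5,r2:Add2,r3:Mul1
cycle 8: - // r0:Add1,r1:5,r2:Add2,r3:Mul1
cycle 9: CDB Mul1=10 // r0:Add1,r1:5,r2:Add2,r3:10
cycle 10: - // r0:Add1,r1:5,r2:Add2,r3:10
cycle 11: CDB Mul2=15 // r0:Add1,r1:5,r2:Add2,r3:10
cycle 12: - // r0:Add1,r1:5,r2:Add2,r3:10
cycle 13: CDB Add1=20 // r0:20,r1:5,r2:Add2,r3:10
cycle 14: CDB Add2=10 // r0:20,r1:5,r2:10,r3:10

STATUS = VALUE 10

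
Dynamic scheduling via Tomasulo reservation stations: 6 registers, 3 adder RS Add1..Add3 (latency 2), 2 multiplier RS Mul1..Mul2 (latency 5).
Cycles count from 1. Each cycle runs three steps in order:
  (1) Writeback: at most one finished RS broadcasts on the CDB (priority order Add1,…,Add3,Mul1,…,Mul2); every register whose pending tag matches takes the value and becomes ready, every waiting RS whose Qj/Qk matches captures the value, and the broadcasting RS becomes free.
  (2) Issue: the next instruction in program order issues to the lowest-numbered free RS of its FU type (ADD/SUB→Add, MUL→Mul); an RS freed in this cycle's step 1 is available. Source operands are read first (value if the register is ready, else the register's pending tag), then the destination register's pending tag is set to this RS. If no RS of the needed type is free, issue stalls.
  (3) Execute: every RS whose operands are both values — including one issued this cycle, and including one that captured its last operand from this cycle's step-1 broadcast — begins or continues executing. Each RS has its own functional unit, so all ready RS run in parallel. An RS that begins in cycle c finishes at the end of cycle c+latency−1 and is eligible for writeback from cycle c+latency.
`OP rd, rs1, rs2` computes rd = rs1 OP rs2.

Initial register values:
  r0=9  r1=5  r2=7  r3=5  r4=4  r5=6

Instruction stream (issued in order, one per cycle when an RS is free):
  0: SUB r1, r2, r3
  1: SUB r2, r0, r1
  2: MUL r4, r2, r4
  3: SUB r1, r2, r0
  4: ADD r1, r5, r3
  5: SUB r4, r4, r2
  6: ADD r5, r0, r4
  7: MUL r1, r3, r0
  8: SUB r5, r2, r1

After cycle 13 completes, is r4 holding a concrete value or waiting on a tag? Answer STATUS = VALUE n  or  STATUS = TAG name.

c1: issue SUB r1<-Add1 | r0:9,r1:Add1,r2:7,r3:5,r4:4,r5:6
c2: issue SUB r2<-Add2 | r0:9,r1:Add1,r2:Add2,r3:5,r4:4,r5:6
c3: CDB Add1=2; issue MUL r4<-Mul1 | r0:9,r1:2,r2:Add2,r3:5,r4:Mul1,r5:6
c4: issue SUB r1<-Add1 | r0:9,r1:Add1,r2:Add2,r3:5,r4:Mul1,r5:6
c5: CDB Add2=7; issue ADD r1<-Add2 | r0:9,r1:Add2,r2:7,r3:5,r4:Mul1,r5:6
c6: issue SUB r4<-Add3 | r0:9,r1:Add2,r2:7,r3:5,r4:Add3,r5:6
c7: CDB Add1=-2; issue ADD r5<-Add1 | r0:9,r1:Add2,r2:7,r3:5,r4:Add3,r5:Add1
c8: CDB Add2=11; issue MUL r1<-Mul2 | r0:9,r1:Mul2,r2:7,r3:5,r4:Add3,r5:Add1
c9: issue SUB r5<-Add2 | r0:9,r1:Mul2,r2:7,r3:5,r4:Add3,r5:Add2
c10: CDB Mul1=28 | r0:9,r1:Mul2,r2:7,r3:5,r4:Add3,r5:Add2
c11: - | r0:9,r1:Mul2,r2:7,r3:5,r4:Add3,r5:Add2
c12: CDB Add3=21 | r0:9,r1:Mul2,r2:7,r3:5,r4:21,r5:Add2
c13: CDB Mul2=45 | r0:9,r1:45,r2:7,r3:5,r4:21,r5:Add2

STATUS = VALUE 21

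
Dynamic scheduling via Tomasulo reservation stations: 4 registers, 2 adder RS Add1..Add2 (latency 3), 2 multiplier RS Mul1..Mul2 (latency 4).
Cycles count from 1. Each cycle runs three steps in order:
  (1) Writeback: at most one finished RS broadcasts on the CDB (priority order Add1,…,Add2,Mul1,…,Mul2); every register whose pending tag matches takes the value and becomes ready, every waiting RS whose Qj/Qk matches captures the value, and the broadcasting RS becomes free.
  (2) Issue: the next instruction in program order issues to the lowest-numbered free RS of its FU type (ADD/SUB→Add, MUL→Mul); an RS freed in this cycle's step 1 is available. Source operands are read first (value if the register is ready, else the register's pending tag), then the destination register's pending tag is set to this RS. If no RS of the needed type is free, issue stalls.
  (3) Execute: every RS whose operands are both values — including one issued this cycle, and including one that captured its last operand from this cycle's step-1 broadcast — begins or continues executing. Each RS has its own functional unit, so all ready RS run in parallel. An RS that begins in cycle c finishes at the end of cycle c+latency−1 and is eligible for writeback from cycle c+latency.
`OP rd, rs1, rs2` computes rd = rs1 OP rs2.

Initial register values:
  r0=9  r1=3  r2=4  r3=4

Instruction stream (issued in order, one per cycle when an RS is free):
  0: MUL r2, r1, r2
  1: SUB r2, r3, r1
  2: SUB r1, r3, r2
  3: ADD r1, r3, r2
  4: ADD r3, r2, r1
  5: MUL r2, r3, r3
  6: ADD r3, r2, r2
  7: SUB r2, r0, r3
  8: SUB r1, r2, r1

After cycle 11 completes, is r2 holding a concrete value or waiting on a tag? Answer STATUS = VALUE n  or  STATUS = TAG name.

STATUS = TAG Add1

c1: issue MUL r2<-Mul1 | r0:9,r1:3,r2:Mul1,r3:4
c2: issue SUB r2<-Add1 | r0:9,r1:3,r2:Add1,r3:4
c3: issue SUB r1<-Add2 | r0:9,r1:Add2,r2:Add1,r3:4
c4: stall | r0:9,r1:Add2,r2:Add1,r3:4
c5: CDB Add1=1; issue ADD r1<-Add1 | r0:9,r1:Add1,r2:1,r3:4
c6: CDB Mul1=12; stall | r0:9,r1:Add1,r2:1,r3:4
c7: stall | r0:9,r1:Add1,r2:1,r3:4
c8: CDB Add1=5; issue ADD r3<-Add1 | r0:9,r1:5,r2:1,r3:Add1
c9: CDB Add2=3; issue MUL r2<-Mul1 | r0:9,r1:5,r2:Mul1,r3:Add1
c10: issue ADD r3<-Add2 | r0:9,r1:5,r2:Mul1,r3:Add2
c11: CDB Add1=6; issue SUB r2<-Add1 | r0:9,r1:5,r2:Add1,r3:Add2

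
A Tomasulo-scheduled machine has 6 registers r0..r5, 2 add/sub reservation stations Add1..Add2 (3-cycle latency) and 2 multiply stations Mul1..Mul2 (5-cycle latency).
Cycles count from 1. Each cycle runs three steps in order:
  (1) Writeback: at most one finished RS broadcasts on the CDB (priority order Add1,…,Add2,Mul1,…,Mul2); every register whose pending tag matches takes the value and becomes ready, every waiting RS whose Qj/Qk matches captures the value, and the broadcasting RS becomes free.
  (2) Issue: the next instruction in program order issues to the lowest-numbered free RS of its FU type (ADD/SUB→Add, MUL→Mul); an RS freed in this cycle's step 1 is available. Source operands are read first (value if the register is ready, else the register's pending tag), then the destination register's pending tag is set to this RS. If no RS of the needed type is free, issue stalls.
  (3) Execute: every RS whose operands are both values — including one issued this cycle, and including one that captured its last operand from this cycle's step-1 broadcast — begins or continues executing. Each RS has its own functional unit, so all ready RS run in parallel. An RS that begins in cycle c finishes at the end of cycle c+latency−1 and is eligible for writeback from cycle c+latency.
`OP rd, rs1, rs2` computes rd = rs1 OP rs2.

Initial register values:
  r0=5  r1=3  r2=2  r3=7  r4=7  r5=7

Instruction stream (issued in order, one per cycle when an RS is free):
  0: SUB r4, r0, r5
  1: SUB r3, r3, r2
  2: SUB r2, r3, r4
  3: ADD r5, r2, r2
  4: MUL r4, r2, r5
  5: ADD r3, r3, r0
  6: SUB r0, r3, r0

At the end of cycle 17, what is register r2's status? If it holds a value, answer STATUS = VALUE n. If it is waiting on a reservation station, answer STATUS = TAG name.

STATUS = VALUE 7

c1: issue SUB r4<-Add1 | r0:5,r1:3,r2:2,r3:7,r4:Add1,r5:7
c2: issue SUB r3<-Add2 | r0:5,r1:3,r2:2,r3:Add2,r4:Add1,r5:7
c3: stall | r0:5,r1:3,r2:2,r3:Add2,r4:Add1,r5:7
c4: CDB Add1=-2; issue SUB r2<-Add1 | r0:5,r1:3,r2:Add1,r3:Add2,r4:-2,r5:7
c5: CDB Add2=5; issue ADD r5<-Add2 | r0:5,r1:3,r2:Add1,r3:5,r4:-2,r5:Add2
c6: issue MUL r4<-Mul1 | r0:5,r1:3,r2:Add1,r3:5,r4:Mul1,r5:Add2
c7: stall | r0:5,r1:3,r2:Add1,r3:5,r4:Mul1,r5:Add2
c8: CDB Add1=7; issue ADD r3<-Add1 | r0:5,r1:3,r2:7,r3:Add1,r4:Mul1,r5:Add2
c9: stall | r0:5,r1:3,r2:7,r3:Add1,r4:Mul1,r5:Add2
c10: stall | r0:5,r1:3,r2:7,r3:Add1,r4:Mul1,r5:Add2
c11: CDB Add1=10; issue SUB r0<-Add1 | r0:Add1,r1:3,r2:7,r3:10,r4:Mul1,r5:Add2
c12: CDB Add2=14 | r0:Add1,r1:3,r2:7,r3:10,r4:Mul1,r5:14
c13: - | r0:Add1,r1:3,r2:7,r3:10,r4:Mul1,r5:14
c14: CDB Add1=5 | r0:5,r1:3,r2:7,r3:10,r4:Mul1,r5:14
c15: - | r0:5,r1:3,r2:7,r3:10,r4:Mul1,r5:14
c16: - | r0:5,r1:3,r2:7,r3:10,r4:Mul1,r5:14
c17: CDB Mul1=98 | r0:5,r1:3,r2:7,r3:10,r4:98,r5:14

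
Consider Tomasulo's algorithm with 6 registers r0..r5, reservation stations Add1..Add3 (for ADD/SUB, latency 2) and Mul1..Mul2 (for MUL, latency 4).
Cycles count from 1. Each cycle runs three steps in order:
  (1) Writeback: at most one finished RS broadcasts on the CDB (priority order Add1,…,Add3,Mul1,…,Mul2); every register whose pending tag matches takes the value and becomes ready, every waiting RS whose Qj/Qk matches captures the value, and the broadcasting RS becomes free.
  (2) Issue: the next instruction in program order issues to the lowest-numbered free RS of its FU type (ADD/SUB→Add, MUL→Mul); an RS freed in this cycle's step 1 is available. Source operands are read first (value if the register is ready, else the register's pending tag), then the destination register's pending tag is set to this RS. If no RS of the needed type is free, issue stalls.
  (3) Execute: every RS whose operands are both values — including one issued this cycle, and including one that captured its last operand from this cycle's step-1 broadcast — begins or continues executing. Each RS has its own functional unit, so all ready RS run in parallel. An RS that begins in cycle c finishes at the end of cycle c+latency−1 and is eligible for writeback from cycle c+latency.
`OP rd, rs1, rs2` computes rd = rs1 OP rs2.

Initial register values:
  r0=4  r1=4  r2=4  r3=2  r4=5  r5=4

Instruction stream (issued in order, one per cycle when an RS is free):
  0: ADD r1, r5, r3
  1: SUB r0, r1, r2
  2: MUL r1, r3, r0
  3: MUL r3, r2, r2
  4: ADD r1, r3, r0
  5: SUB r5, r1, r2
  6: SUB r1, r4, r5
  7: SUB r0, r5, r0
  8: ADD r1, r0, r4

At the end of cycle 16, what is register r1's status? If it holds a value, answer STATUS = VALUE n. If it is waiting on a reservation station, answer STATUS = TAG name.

c1: issue ADD r1<-Add1 | r0:4,r1:Add1,r2:4,r3:2,r4:5,r5:4
c2: issue SUB r0<-Add2 | r0:Add2,r1:Add1,r2:4,r3:2,r4:5,r5:4
c3: CDB Add1=6; issue MUL r1<-Mul1 | r0:Add2,r1:Mul1,r2:4,r3:2,r4:5,r5:4
c4: issue MUL r3<-Mul2 | r0:Add2,r1:Mul1,r2:4,r3:Mul2,r4:5,r5:4
c5: CDB Add2=2; issue ADD r1<-Add1 | r0:2,r1:Add1,r2:4,r3:Mul2,r4:5,r5:4
c6: issue SUB r5<-Add2 | r0:2,r1:Add1,r2:4,r3:Mul2,r4:5,r5:Add2
c7: issue SUB r1<-Add3 | r0:2,r1:Add3,r2:4,r3:Mul2,r4:5,r5:Add2
c8: CDB Mul2=16; stall | r0:2,r1:Add3,r2:4,r3:16,r4:5,r5:Add2
c9: CDB Mul1=4; stall | r0:2,r1:Add3,r2:4,r3:16,r4:5,r5:Add2
c10: CDB Add1=18; issue SUB r0<-Add1 | r0:Add1,r1:Add3,r2:4,r3:16,r4:5,r5:Add2
c11: stall | r0:Add1,r1:Add3,r2:4,r3:16,r4:5,r5:Add2
c12: CDB Add2=14; issue ADD r1<-Add2 | r0:Add1,r1:Add2,r2:4,r3:16,r4:5,r5:14
c13: - | r0:Add1,r1:Add2,r2:4,r3:16,r4:5,r5:14
c14: CDB Add1=12 | r0:12,r1:Add2,r2:4,r3:16,r4:5,r5:14
c15: CDB Add3=-9 | r0:12,r1:Add2,r2:4,r3:16,r4:5,r5:14
c16: CDB Add2=17 | r0:12,r1:17,r2:4,r3:16,r4:5,r5:14

STATUS = VALUE 17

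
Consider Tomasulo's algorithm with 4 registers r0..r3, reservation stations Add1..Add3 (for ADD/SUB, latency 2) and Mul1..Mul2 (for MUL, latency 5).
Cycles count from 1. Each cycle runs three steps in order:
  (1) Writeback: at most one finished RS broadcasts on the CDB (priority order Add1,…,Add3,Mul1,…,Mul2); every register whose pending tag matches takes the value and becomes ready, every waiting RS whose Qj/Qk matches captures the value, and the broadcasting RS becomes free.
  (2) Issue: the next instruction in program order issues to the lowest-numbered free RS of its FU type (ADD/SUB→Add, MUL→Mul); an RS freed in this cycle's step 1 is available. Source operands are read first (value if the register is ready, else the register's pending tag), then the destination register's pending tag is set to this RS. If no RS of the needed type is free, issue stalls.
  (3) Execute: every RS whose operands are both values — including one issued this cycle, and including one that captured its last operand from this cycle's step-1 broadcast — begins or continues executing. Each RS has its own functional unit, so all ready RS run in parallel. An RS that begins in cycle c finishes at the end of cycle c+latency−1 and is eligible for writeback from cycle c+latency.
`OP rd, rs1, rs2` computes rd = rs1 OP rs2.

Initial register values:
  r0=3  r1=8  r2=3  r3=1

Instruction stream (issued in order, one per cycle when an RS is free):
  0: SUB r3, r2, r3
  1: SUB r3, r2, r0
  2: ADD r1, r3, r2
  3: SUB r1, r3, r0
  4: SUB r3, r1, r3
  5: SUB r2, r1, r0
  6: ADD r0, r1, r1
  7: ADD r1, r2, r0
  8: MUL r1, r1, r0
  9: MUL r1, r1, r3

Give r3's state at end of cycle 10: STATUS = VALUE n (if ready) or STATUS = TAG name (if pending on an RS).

  c1: issue SUB r3<-Add1  regs: r0:3,r1:8,r2:3,r3:Add1
  c2: issue SUB r3<-Add2  regs: r0:3,r1:8,r2:3,r3:Add2
  c3: CDB Add1=2; issue ADD r1<-Add1  regs: r0:3,r1:Add1,r2:3,r3:Add2
  c4: CDB Add2=0; issue SUB r1<-Add2  regs: r0:3,r1:Add2,r2:3,r3:0
  c5: issue SUB r3<-Add3  regs: r0:3,r1:Add2,r2:3,r3:Add3
  c6: CDB Add1=3; issue SUB r2<-Add1  regs: r0:3,r1:Add2,r2:Add1,r3:Add3
  c7: CDB Add2=-3; issue ADD r0<-Add2  regs: r0:Add2,r1:-3,r2:Add1,r3:Add3
  c8: stall  regs: r0:Add2,r1:-3,r2:Add1,r3:Add3
  c9: CDB Add1=-6; issue ADD r1<-Add1  regs: r0:Add2,r1:Add1,r2:-6,r3:Add3
  c10: CDB Add2=-6; issue MUL r1<-Mul1  regs: r0:-6,r1:Mul1,r2:-6,r3:Add3

STATUS = TAG Add3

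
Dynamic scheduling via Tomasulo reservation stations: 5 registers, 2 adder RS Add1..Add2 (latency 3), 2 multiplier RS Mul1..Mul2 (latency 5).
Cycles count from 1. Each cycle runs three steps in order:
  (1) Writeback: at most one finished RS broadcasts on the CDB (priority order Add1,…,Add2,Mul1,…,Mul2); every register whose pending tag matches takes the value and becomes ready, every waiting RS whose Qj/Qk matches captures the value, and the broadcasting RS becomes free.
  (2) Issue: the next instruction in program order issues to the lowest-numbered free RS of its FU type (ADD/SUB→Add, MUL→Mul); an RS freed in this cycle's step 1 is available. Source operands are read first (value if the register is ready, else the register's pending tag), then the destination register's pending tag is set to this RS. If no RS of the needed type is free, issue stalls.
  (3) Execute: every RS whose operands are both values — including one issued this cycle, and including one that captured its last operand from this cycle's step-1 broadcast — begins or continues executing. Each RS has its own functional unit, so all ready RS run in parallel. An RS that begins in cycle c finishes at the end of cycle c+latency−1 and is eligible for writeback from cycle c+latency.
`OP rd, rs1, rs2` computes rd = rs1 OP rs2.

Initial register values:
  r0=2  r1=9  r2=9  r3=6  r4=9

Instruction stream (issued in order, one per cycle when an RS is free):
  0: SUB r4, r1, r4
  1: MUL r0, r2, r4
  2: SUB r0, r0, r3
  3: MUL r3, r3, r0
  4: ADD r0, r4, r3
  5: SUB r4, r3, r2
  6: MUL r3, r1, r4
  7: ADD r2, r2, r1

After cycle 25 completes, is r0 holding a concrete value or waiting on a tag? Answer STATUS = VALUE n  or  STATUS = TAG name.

c1: issue SUB r4<-Add1 | r0:2,r1:9,r2:9,r3:6,r4:Add1
c2: issue MUL r0<-Mul1 | r0:Mul1,r1:9,r2:9,r3:6,r4:Add1
c3: issue SUB r0<-Add2 | r0:Add2,r1:9,r2:9,r3:6,r4:Add1
c4: CDB Add1=0; issue MUL r3<-Mul2 | r0:Add2,r1:9,r2:9,r3:Mul2,r4:0
c5: issue ADD r0<-Add1 | r0:Add1,r1:9,r2:9,r3:Mul2,r4:0
c6: stall | r0:Add1,r1:9,r2:9,r3:Mul2,r4:0
c7: stall | r0:Add1,r1:9,r2:9,r3:Mul2,r4:0
c8: stall | r0:Add1,r1:9,r2:9,r3:Mul2,r4:0
c9: CDB Mul1=0; stall | r0:Add1,r1:9,r2:9,r3:Mul2,r4:0
c10: stall | r0:Add1,r1:9,r2:9,r3:Mul2,r4:0
c11: stall | r0:Add1,r1:9,r2:9,r3:Mul2,r4:0
c12: CDB Add2=-6; issue SUB r4<-Add2 | r0:Add1,r1:9,r2:9,r3:Mul2,r4:Add2
c13: issue MUL r3<-Mul1 | r0:Add1,r1:9,r2:9,r3:Mul1,r4:Add2
c14: stall | r0:Add1,r1:9,r2:9,r3:Mul1,r4:Add2
c15: stall | r0:Add1,r1:9,r2:9,r3:Mul1,r4:Add2
c16: stall | r0:Add1,r1:9,r2:9,r3:Mul1,r4:Add2
c17: CDB Mul2=-36; stall | r0:Add1,r1:9,r2:9,r3:Mul1,r4:Add2
c18: stall | r0:Add1,r1:9,r2:9,r3:Mul1,r4:Add2
c19: stall | r0:Add1,r1:9,r2:9,r3:Mul1,r4:Add2
c20: CDB Add1=-36; issue ADD r2<-Add1 | r0:-36,r1:9,r2:Add1,r3:Mul1,r4:Add2
c21: CDB Add2=-45 | r0:-36,r1:9,r2:Add1,r3:Mul1,r4:-45
c22: - | r0:-36,r1:9,r2:Add1,r3:Mul1,r4:-45
c23: CDB Add1=18 | r0:-36,r1:9,r2:18,r3:Mul1,r4:-45
c24: - | r0:-36,r1:9,r2:18,r3:Mul1,r4:-45
c25: - | r0:-36,r1:9,r2:18,r3:Mul1,r4:-45

STATUS = VALUE -36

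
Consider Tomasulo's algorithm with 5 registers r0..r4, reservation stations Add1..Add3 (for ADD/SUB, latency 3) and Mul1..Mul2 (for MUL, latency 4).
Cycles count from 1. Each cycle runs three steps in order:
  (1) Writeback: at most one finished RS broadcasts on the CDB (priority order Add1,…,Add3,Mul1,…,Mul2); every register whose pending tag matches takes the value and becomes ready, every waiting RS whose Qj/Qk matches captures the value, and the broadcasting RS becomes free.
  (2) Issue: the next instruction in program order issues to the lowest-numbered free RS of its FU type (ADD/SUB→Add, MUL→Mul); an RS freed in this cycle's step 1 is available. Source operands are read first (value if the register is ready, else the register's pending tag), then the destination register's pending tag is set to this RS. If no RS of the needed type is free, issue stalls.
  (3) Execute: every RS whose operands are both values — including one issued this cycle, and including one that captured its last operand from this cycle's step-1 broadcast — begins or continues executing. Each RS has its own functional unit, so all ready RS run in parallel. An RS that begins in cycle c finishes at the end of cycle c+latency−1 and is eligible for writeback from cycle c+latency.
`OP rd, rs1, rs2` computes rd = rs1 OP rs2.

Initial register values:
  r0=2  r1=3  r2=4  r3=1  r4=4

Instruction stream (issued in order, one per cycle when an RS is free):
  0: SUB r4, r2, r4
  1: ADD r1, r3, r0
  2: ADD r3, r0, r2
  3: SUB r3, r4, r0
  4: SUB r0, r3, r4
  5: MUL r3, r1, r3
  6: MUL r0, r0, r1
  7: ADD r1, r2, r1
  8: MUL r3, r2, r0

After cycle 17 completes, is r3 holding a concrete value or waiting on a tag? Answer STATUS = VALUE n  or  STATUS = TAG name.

cycle 1: issue SUB r4<-Add1 // r0:2,r1:3,r2:4,r3:1,r4:Add1
cycle 2: issue ADD r1<-Add2 // r0:2,r1:Add2,r2:4,r3:1,r4:Add1
cycle 3: issue ADD r3<-Add3 // r0:2,r1:Add2,r2:4,r3:Add3,r4:Add1
cycle 4: CDB Add1=0; issue SUB r3<-Add1 // r0:2,r1:Add2,r2:4,r3:Add1,r4:0
cycle 5: CDB Add2=3; issue SUB r0<-Add2 // r0:Add2,r1:3,r2:4,r3:Add1,r4:0
cycle 6: CDB Add3=6; issue MUL r3<-Mul1 // r0:Add2,r1:3,r2:4,r3:Mul1,r4:0
cycle 7: CDB Add1=-2; issue MUL r0<-Mul2 // r0:Mul2,r1:3,r2:4,r3:Mul1,r4:0
cycle 8: issue ADD r1<-Add1 // r0:Mul2,r1:Add1,r2:4,r3:Mul1,r4:0
cycle 9: stall // r0:Mul2,r1:Add1,r2:4,r3:Mul1,r4:0
cycle 10: CDB Add2=-2; stall // r0:Mul2,r1:Add1,r2:4,r3:Mul1,r4:0
cycle 11: CDB Add1=7; stall // r0:Mul2,r1:7,r2:4,r3:Mul1,r4:0
cycle 12: CDB Mul1=-6; issue MUL r3<-Mul1 // r0:Mul2,r1:7,r2:4,r3:Mul1,r4:0
cycle 13: - // r0:Mul2,r1:7,r2:4,r3:Mul1,r4:0
cycle 14: CDB Mul2=-6 // r0:-6,r1:7,r2:4,r3:Mul1,r4:0
cycle 15: - // r0:-6,r1:7,r2:4,r3:Mul1,r4:0
cycle 16: - // r0:-6,r1:7,r2:4,r3:Mul1,r4:0
cycle 17: - // r0:-6,r1:7,r2:4,r3:Mul1,r4:0

STATUS = TAG Mul1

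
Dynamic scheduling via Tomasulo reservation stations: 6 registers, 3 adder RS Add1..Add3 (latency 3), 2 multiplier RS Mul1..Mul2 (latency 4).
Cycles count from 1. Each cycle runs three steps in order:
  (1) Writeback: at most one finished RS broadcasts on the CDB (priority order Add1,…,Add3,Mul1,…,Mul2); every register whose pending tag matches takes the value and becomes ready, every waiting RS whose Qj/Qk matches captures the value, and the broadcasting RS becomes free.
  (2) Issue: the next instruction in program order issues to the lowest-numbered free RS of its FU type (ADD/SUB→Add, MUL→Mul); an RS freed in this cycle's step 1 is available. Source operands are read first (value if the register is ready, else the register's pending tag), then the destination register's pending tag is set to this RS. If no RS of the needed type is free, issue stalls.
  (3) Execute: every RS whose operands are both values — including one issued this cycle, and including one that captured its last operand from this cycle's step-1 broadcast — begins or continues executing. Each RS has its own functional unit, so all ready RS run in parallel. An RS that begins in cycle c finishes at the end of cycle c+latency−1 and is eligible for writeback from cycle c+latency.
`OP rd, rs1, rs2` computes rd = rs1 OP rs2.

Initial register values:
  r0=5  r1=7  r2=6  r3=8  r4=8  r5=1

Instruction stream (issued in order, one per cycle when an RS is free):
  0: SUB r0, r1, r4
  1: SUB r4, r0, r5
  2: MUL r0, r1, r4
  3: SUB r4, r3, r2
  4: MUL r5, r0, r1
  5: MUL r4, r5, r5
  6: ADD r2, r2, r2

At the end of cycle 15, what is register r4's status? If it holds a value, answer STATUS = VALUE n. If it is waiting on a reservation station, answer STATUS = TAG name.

STATUS = TAG Mul1

  c1: issue SUB r0<-Add1  regs: r0:Add1,r1:7,r2:6,r3:8,r4:8,r5:1
  c2: issue SUB r4<-Add2  regs: r0:Add1,r1:7,r2:6,r3:8,r4:Add2,r5:1
  c3: issue MUL r0<-Mul1  regs: r0:Mul1,r1:7,r2:6,r3:8,r4:Add2,r5:1
  c4: CDB Add1=-1; issue SUB r4<-Add1  regs: r0:Mul1,r1:7,r2:6,r3:8,r4:Add1,r5:1
  c5: issue MUL r5<-Mul2  regs: r0:Mul1,r1:7,r2:6,r3:8,r4:Add1,r5:Mul2
  c6: stall  regs: r0:Mul1,r1:7,r2:6,r3:8,r4:Add1,r5:Mul2
  c7: CDB Add1=2; stall  regs: r0:Mul1,r1:7,r2:6,r3:8,r4:2,r5:Mul2
  c8: CDB Add2=-2; stall  regs: r0:Mul1,r1:7,r2:6,r3:8,r4:2,r5:Mul2
  c9: stall  regs: r0:Mul1,r1:7,r2:6,r3:8,r4:2,r5:Mul2
  c10: stall  regs: r0:Mul1,r1:7,r2:6,r3:8,r4:2,r5:Mul2
  c11: stall  regs: r0:Mul1,r1:7,r2:6,r3:8,r4:2,r5:Mul2
  c12: CDB Mul1=-14; issue MUL r4<-Mul1  regs: r0:-14,r1:7,r2:6,r3:8,r4:Mul1,r5:Mul2
  c13: issue ADD r2<-Add1  regs: r0:-14,r1:7,r2:Add1,r3:8,r4:Mul1,r5:Mul2
  c14: -  regs: r0:-14,r1:7,r2:Add1,r3:8,r4:Mul1,r5:Mul2
  c15: -  regs: r0:-14,r1:7,r2:Add1,r3:8,r4:Mul1,r5:Mul2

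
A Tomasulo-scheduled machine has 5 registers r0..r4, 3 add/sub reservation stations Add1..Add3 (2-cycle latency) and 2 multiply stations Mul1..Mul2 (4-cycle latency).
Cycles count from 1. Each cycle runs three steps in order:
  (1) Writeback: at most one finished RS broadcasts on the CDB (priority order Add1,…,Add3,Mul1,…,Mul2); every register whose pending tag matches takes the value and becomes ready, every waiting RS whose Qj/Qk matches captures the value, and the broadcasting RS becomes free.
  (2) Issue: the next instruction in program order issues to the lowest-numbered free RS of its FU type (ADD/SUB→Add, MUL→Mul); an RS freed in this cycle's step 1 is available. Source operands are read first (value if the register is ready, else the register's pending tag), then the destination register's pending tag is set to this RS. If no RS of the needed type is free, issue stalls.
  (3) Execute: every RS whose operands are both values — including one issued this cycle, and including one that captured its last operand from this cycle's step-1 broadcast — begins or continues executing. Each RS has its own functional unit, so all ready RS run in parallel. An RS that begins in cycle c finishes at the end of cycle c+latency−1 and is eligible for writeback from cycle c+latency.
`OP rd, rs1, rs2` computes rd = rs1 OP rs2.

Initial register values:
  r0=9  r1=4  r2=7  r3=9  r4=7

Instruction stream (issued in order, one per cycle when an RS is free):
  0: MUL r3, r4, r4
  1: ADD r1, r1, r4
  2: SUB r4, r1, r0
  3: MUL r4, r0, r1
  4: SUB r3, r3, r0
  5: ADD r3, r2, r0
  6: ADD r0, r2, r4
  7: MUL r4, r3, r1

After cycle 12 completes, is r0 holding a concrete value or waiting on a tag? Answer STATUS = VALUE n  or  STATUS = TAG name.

STATUS = VALUE 106

cycle 1: issue MUL r3<-Mul1 // r0:9,r1:4,r2:7,r3:Mul1,r4:7
cycle 2: issue ADD r1<-Add1 // r0:9,r1:Add1,r2:7,r3:Mul1,r4:7
cycle 3: issue SUB r4<-Add2 // r0:9,r1:Add1,r2:7,r3:Mul1,r4:Add2
cycle 4: CDB Add1=11; issue MUL r4<-Mul2 // r0:9,r1:11,r2:7,r3:Mul1,r4:Mul2
cycle 5: CDB Mul1=49; issue SUB r3<-Add1 // r0:9,r1:11,r2:7,r3:Add1,r4:Mul2
cycle 6: CDB Add2=2; issue ADD r3<-Add2 // r0:9,r1:11,r2:7,r3:Add2,r4:Mul2
cycle 7: CDB Add1=40; issue ADD r0<-Add1 // r0:Add1,r1:11,r2:7,r3:Add2,r4:Mul2
cycle 8: CDB Add2=16; issue MUL r4<-Mul1 // r0:Add1,r1:11,r2:7,r3:16,r4:Mul1
cycle 9: CDB Mul2=99 // r0:Add1,r1:11,r2:7,r3:16,r4:Mul1
cycle 10: - // r0:Add1,r1:11,r2:7,r3:16,r4:Mul1
cycle 11: CDB Add1=106 // r0:106,r1:11,r2:7,r3:16,r4:Mul1
cycle 12: CDB Mul1=176 // r0:106,r1:11,r2:7,r3:16,r4:176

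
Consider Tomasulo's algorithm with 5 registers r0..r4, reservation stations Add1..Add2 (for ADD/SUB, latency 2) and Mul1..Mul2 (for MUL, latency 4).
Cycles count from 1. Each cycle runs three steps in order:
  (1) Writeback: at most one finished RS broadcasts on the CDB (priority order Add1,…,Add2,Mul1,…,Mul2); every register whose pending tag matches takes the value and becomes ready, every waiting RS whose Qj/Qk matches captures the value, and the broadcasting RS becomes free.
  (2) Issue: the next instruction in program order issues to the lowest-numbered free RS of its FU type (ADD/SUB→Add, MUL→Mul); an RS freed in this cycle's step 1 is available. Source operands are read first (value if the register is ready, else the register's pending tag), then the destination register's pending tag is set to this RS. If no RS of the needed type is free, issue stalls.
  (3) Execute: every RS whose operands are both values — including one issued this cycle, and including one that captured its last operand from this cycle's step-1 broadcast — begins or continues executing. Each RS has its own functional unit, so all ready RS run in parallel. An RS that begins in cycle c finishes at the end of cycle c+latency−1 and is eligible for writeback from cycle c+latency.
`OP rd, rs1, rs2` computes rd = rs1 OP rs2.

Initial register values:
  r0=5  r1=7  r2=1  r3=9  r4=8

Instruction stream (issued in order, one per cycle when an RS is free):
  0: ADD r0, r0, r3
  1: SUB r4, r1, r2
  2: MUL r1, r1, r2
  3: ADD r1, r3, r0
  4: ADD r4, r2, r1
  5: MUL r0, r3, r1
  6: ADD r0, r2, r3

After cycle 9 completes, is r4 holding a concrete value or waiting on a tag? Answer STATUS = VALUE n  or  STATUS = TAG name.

STATUS = VALUE 24

cycle 1: issue ADD r0<-Add1 // r0:Add1,r1:7,r2:1,r3:9,r4:8
cycle 2: issue SUB r4<-Add2 // r0:Add1,r1:7,r2:1,r3:9,r4:Add2
cycle 3: CDB Add1=14; issue MUL r1<-Mul1 // r0:14,r1:Mul1,r2:1,r3:9,r4:Add2
cycle 4: CDB Add2=6; issue ADD r1<-Add1 // r0:14,r1:Add1,r2:1,r3:9,r4:6
cycle 5: issue ADD r4<-Add2 // r0:14,r1:Add1,r2:1,r3:9,r4:Add2
cycle 6: CDB Add1=23; issue MUL r0<-Mul2 // r0:Mul2,r1:23,r2:1,r3:9,r4:Add2
cycle 7: CDB Mul1=7; issue ADD r0<-Add1 // r0:Add1,r1:23,r2:1,r3:9,r4:Add2
cycle 8: CDB Add2=24 // r0:Add1,r1:23,r2:1,r3:9,r4:24
cycle 9: CDB Add1=10 // r0:10,r1:23,r2:1,r3:9,r4:24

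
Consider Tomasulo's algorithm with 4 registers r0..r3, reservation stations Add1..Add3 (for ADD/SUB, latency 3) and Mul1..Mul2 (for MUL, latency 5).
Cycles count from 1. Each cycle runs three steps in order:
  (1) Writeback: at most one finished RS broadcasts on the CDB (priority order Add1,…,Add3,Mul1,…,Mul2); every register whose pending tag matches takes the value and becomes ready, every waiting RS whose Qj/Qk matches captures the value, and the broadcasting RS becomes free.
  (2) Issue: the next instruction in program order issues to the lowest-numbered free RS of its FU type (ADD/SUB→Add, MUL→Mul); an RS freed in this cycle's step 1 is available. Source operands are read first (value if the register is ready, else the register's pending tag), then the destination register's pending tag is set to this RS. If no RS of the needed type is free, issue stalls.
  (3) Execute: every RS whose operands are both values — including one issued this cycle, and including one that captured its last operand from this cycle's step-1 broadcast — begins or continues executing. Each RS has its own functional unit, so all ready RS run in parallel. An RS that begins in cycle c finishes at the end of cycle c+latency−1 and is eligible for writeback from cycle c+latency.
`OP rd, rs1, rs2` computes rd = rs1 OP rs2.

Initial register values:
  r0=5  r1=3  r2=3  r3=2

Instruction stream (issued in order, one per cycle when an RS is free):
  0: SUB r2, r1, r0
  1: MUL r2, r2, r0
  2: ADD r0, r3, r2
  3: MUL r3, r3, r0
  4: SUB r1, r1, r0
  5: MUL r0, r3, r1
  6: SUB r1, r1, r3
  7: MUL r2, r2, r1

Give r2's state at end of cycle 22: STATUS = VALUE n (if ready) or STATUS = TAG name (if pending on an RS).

c1: issue SUB r2<-Add1 | r0:5,r1:3,r2:Add1,r3:2
c2: issue MUL r2<-Mul1 | r0:5,r1:3,r2:Mul1,r3:2
c3: issue ADD r0<-Add2 | r0:Add2,r1:3,r2:Mul1,r3:2
c4: CDB Add1=-2; issue MUL r3<-Mul2 | r0:Add2,r1:3,r2:Mul1,r3:Mul2
c5: issue SUB r1<-Add1 | r0:Add2,r1:Add1,r2:Mul1,r3:Mul2
c6: stall | r0:Add2,r1:Add1,r2:Mul1,r3:Mul2
c7: stall | r0:Add2,r1:Add1,r2:Mul1,r3:Mul2
c8: stall | r0:Add2,r1:Add1,r2:Mul1,r3:Mul2
c9: CDB Mul1=-10; issue MUL r0<-Mul1 | r0:Mul1,r1:Add1,r2:-10,r3:Mul2
c10: issue SUB r1<-Add3 | r0:Mul1,r1:Add3,r2:-10,r3:Mul2
c11: stall | r0:Mul1,r1:Add3,r2:-10,r3:Mul2
c12: CDB Add2=-8; stall | r0:Mul1,r1:Add3,r2:-10,r3:Mul2
c13: stall | r0:Mul1,r1:Add3,r2:-10,r3:Mul2
c14: stall | r0:Mul1,r1:Add3,r2:-10,r3:Mul2
c15: CDB Add1=11; stall | r0:Mul1,r1:Add3,r2:-10,r3:Mul2
c16: stall | r0:Mul1,r1:Add3,r2:-10,r3:Mul2
c17: CDB Mul2=-16; issue MUL r2<-Mul2 | r0:Mul1,r1:Add3,r2:Mul2,r3:-16
c18: - | r0:Mul1,r1:Add3,r2:Mul2,r3:-16
c19: - | r0:Mul1,r1:Add3,r2:Mul2,r3:-16
c20: CDB Add3=27 | r0:Mul1,r1:27,r2:Mul2,r3:-16
c21: - | r0:Mul1,r1:27,r2:Mul2,r3:-16
c22: CDB Mul1=-176 | r0:-176,r1:27,r2:Mul2,r3:-16

STATUS = TAG Mul2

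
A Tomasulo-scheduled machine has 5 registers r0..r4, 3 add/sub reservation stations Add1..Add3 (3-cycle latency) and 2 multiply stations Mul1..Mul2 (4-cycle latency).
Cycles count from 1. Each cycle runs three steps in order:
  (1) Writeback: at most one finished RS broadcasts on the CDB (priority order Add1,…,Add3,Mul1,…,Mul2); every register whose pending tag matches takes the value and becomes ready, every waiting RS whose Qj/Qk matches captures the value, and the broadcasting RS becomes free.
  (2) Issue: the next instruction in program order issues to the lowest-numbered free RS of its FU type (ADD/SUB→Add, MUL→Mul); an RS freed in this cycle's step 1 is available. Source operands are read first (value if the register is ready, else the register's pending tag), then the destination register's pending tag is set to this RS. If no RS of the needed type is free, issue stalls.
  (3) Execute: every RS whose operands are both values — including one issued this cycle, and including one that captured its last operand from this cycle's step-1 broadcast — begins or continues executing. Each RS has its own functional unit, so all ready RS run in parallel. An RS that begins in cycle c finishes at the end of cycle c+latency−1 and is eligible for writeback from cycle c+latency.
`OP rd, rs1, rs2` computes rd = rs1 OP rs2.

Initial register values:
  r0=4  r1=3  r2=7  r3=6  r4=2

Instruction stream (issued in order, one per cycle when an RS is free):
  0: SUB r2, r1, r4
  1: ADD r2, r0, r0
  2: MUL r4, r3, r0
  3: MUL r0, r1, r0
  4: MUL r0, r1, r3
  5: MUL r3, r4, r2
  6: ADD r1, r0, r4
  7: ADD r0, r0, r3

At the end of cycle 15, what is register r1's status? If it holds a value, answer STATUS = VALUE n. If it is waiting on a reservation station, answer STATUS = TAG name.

c1: issue SUB r2<-Add1 | r0:4,r1:3,r2:Add1,r3:6,r4:2
c2: issue ADD r2<-Add2 | r0:4,r1:3,r2:Add2,r3:6,r4:2
c3: issue MUL r4<-Mul1 | r0:4,r1:3,r2:Add2,r3:6,r4:Mul1
c4: CDB Add1=1; issue MUL r0<-Mul2 | r0:Mul2,r1:3,r2:Add2,r3:6,r4:Mul1
c5: CDB Add2=8; stall | r0:Mul2,r1:3,r2:8,r3:6,r4:Mul1
c6: stall | r0:Mul2,r1:3,r2:8,r3:6,r4:Mul1
c7: CDB Mul1=24; issue MUL r0<-Mul1 | r0:Mul1,r1:3,r2:8,r3:6,r4:24
c8: CDB Mul2=12; issue MUL r3<-Mul2 | r0:Mul1,r1:3,r2:8,r3:Mul2,r4:24
c9: issue ADD r1<-Add1 | r0:Mul1,r1:Add1,r2:8,r3:Mul2,r4:24
c10: issue ADD r0<-Add2 | r0:Add2,r1:Add1,r2:8,r3:Mul2,r4:24
c11: CDB Mul1=18 | r0:Add2,r1:Add1,r2:8,r3:Mul2,r4:24
c12: CDB Mul2=192 | r0:Add2,r1:Add1,r2:8,r3:192,r4:24
c13: - | r0:Add2,r1:Add1,r2:8,r3:192,r4:24
c14: CDB Add1=42 | r0:Add2,r1:42,r2:8,r3:192,r4:24
c15: CDB Add2=210 | r0:210,r1:42,r2:8,r3:192,r4:24

STATUS = VALUE 42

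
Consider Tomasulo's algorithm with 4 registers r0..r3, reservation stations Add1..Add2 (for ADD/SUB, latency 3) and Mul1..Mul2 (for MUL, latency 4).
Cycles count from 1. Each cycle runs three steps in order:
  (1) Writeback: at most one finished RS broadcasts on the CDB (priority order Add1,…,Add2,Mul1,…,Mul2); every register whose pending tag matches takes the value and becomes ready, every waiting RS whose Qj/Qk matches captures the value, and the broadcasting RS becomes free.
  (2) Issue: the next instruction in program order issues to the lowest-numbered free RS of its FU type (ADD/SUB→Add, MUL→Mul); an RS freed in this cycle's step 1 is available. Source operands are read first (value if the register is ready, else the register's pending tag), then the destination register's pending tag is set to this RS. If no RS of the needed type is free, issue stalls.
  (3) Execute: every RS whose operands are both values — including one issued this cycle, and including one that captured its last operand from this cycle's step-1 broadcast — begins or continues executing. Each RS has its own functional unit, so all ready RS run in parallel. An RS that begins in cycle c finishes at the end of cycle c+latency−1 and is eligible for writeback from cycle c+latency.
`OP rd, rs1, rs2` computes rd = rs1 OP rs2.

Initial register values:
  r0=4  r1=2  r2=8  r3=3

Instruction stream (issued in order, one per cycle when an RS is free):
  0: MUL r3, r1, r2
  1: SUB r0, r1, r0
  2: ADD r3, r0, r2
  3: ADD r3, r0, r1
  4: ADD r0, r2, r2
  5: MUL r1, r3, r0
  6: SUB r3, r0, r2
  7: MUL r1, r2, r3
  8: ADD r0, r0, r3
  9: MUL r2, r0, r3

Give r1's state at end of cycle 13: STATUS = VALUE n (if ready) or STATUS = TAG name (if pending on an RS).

STATUS = TAG Mul2

cycle 1: issue MUL r3<-Mul1 // r0:4,r1:2,r2:8,r3:Mul1
cycle 2: issue SUB r0<-Add1 // r0:Add1,r1:2,r2:8,r3:Mul1
cycle 3: issue ADD r3<-Add2 // r0:Add1,r1:2,r2:8,r3:Add2
cycle 4: stall // r0:Add1,r1:2,r2:8,r3:Add2
cycle 5: CDB Add1=-2; issue ADD r3<-Add1 // r0:-2,r1:2,r2:8,r3:Add1
cycle 6: CDB Mul1=16; stall // r0:-2,r1:2,r2:8,r3:Add1
cycle 7: stall // r0:-2,r1:2,r2:8,r3:Add1
cycle 8: CDB Add1=0; issue ADD r0<-Add1 // r0:Add1,r1:2,r2:8,r3:0
cycle 9: CDB Add2=6; issue MUL r1<-Mul1 // r0:Add1,r1:Mul1,r2:8,r3:0
cycle 10: issue SUB r3<-Add2 // r0:Add1,r1:Mul1,r2:8,r3:Add2
cycle 11: CDB Add1=16; issue MUL r1<-Mul2 // r0:16,r1:Mul2,r2:8,r3:Add2
cycle 12: issue ADD r0<-Add1 // r0:Add1,r1:Mul2,r2:8,r3:Add2
cycle 13: stall // r0:Add1,r1:Mul2,r2:8,r3:Add2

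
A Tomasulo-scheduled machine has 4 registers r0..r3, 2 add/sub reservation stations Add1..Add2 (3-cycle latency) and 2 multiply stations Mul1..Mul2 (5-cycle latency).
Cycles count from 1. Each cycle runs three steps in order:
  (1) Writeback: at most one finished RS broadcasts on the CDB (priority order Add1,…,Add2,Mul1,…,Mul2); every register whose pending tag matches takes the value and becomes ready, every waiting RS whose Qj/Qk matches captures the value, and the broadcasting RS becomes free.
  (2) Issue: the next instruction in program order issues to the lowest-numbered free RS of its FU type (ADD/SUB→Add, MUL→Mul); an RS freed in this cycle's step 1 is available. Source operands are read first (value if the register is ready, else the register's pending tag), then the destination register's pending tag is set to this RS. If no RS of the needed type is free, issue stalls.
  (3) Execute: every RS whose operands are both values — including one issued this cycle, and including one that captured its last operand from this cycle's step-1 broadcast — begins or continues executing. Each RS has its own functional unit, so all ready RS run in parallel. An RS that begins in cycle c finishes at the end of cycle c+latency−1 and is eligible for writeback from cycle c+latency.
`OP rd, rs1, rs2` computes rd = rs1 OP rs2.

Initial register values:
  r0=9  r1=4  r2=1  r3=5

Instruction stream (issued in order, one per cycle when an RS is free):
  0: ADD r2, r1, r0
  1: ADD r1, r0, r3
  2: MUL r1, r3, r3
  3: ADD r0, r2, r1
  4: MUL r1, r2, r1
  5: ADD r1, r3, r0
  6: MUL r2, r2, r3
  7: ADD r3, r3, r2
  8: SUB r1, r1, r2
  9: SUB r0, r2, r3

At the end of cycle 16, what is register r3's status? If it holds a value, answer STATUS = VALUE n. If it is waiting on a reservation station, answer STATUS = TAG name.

c1: issue ADD r2<-Add1 | r0:9,r1:4,r2:Add1,r3:5
c2: issue ADD r1<-Add2 | r0:9,r1:Add2,r2:Add1,r3:5
c3: issue MUL r1<-Mul1 | r0:9,r1:Mul1,r2:Add1,r3:5
c4: CDB Add1=13; issue ADD r0<-Add1 | r0:Add1,r1:Mul1,r2:13,r3:5
c5: CDB Add2=14; issue MUL r1<-Mul2 | r0:Add1,r1:Mul2,r2:13,r3:5
c6: issue ADD r1<-Add2 | r0:Add1,r1:Add2,r2:13,r3:5
c7: stall | r0:Add1,r1:Add2,r2:13,r3:5
c8: CDB Mul1=25; issue MUL r2<-Mul1 | r0:Add1,r1:Add2,r2:Mul1,r3:5
c9: stall | r0:Add1,r1:Add2,r2:Mul1,r3:5
c10: stall | r0:Add1,r1:Add2,r2:Mul1,r3:5
c11: CDB Add1=38; issue ADD r3<-Add1 | r0:38,r1:Add2,r2:Mul1,r3:Add1
c12: stall | r0:38,r1:Add2,r2:Mul1,r3:Add1
c13: CDB Mul1=65; stall | r0:38,r1:Add2,r2:65,r3:Add1
c14: CDB Add2=43; issue SUB r1<-Add2 | r0:38,r1:Add2,r2:65,r3:Add1
c15: CDB Mul2=325; stall | r0:38,r1:Add2,r2:65,r3:Add1
c16: CDB Add1=70; issue SUB r0<-Add1 | r0:Add1,r1:Add2,r2:65,r3:70

STATUS = VALUE 70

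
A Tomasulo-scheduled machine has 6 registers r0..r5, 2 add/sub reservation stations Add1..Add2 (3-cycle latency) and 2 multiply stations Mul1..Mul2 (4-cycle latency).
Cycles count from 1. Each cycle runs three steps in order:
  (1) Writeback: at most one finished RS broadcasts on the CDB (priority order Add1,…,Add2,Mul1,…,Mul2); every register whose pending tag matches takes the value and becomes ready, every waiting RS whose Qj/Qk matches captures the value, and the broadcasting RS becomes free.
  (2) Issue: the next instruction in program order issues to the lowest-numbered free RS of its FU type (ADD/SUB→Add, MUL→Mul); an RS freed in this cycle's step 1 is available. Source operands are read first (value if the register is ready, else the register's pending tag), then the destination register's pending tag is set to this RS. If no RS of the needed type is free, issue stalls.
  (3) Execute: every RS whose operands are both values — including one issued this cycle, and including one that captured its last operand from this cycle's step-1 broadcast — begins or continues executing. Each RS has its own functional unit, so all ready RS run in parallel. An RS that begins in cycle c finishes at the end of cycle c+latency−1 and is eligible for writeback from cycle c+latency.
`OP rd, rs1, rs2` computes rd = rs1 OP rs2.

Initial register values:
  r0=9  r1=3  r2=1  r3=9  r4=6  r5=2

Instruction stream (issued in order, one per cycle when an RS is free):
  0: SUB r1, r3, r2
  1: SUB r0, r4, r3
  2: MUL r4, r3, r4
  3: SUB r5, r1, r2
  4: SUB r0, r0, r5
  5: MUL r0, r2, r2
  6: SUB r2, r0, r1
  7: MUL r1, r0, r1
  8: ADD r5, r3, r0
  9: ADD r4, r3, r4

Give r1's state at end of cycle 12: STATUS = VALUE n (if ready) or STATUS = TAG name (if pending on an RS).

cycle 1: issue SUB r1<-Add1 // r0:9,r1:Add1,r2:1,r3:9,r4:6,r5:2
cycle 2: issue SUB r0<-Add2 // r0:Add2,r1:Add1,r2:1,r3:9,r4:6,r5:2
cycle 3: issue MUL r4<-Mul1 // r0:Add2,r1:Add1,r2:1,r3:9,r4:Mul1,r5:2
cycle 4: CDB Add1=8; issue SUB r5<-Add1 // r0:Add2,r1:8,r2:1,r3:9,r4:Mul1,r5:Add1
cycle 5: CDB Add2=-3; issue SUB r0<-Add2 // r0:Add2,r1:8,r2:1,r3:9,r4:Mul1,r5:Add1
cycle 6: issue MUL r0<-Mul2 // r0:Mul2,r1:8,r2:1,r3:9,r4:Mul1,r5:Add1
cycle 7: CDB Add1=7; issue SUB r2<-Add1 // r0:Mul2,r1:8,r2:Add1,r3:9,r4:Mul1,r5:7
cycle 8: CDB Mul1=54; issue MUL r1<-Mul1 // r0:Mul2,r1:Mul1,r2:Add1,r3:9,r4:54,r5:7
cycle 9: stall // r0:Mul2,r1:Mul1,r2:Add1,r3:9,r4:54,r5:7
cycle 10: CDB Add2=-10; issue ADD r5<-Add2 // r0:Mul2,r1:Mul1,r2:Add1,r3:9,r4:54,r5:Add2
cycle 11: CDB Mul2=1; stall // r0:1,r1:Mul1,r2:Add1,r3:9,r4:54,r5:Add2
cycle 12: stall // r0:1,r1:Mul1,r2:Add1,r3:9,r4:54,r5:Add2

STATUS = TAG Mul1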